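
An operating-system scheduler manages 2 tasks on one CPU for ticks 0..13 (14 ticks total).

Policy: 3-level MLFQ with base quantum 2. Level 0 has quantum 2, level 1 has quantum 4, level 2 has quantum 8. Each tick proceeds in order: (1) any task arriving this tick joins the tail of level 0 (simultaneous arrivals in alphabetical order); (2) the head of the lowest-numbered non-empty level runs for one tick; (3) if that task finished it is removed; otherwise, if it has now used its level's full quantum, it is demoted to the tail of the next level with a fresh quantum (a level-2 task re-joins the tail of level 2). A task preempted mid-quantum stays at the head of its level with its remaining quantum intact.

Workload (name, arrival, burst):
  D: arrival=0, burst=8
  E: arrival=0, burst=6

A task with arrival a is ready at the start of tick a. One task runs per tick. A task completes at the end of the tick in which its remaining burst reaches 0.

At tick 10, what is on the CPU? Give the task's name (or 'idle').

running at tick 10 = E

t=0: L0/L1/L2 = DE/-/- → run D
t=1: L0/L1/L2 = DE/-/- → run D
t=2: L0/L1/L2 = E/D/- → run E
t=3: L0/L1/L2 = E/D/- → run E
t=4: L0/L1/L2 = -/DE/- → run D
t=5: L0/L1/L2 = -/DE/- → run D
t=6: L0/L1/L2 = -/DE/- → run D
t=7: L0/L1/L2 = -/DE/- → run D
t=8: L0/L1/L2 = -/E/D → run E
t=9: L0/L1/L2 = -/E/D → run E
t=10: L0/L1/L2 = -/E/D → run E
t=11: L0/L1/L2 = -/E/D → run E
t=12: L0/L1/L2 = -/-/D → run D
t=13: L0/L1/L2 = -/-/D → run D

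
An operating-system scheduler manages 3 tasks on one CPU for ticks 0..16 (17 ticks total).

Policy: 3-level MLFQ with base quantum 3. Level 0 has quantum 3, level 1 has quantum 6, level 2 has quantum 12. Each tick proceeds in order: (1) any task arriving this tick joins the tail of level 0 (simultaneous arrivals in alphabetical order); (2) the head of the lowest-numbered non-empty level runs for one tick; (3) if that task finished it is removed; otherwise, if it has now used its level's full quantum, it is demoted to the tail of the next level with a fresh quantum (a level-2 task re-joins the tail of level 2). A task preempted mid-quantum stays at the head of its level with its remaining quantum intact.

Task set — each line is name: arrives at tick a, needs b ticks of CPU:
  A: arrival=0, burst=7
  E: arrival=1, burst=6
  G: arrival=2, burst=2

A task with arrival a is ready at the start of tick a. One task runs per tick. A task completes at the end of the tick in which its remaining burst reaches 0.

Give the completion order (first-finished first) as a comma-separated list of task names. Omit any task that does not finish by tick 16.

t=0: L0/L1/L2 = A/-/- → run A
t=1: L0/L1/L2 = AE/-/- → run A
t=2: L0/L1/L2 = AEG/-/- → run A
t=3: L0/L1/L2 = EG/A/- → run E
t=4: L0/L1/L2 = EG/A/- → run E
t=5: L0/L1/L2 = EG/A/- → run E
t=6: L0/L1/L2 = G/AE/- → run G
t=7: L0/L1/L2 = G/AE/- → run G
t=8: L0/L1/L2 = -/AE/- → run A
t=9: L0/L1/L2 = -/AE/- → run A
t=10: L0/L1/L2 = -/AE/- → run A
t=11: L0/L1/L2 = -/AE/- → run A
t=12: L0/L1/L2 = -/E/- → run E
t=13: L0/L1/L2 = -/E/- → run E
t=14: L0/L1/L2 = -/E/- → run E
t=15: (idle)
t=16: (idle)

completion order = G, A, E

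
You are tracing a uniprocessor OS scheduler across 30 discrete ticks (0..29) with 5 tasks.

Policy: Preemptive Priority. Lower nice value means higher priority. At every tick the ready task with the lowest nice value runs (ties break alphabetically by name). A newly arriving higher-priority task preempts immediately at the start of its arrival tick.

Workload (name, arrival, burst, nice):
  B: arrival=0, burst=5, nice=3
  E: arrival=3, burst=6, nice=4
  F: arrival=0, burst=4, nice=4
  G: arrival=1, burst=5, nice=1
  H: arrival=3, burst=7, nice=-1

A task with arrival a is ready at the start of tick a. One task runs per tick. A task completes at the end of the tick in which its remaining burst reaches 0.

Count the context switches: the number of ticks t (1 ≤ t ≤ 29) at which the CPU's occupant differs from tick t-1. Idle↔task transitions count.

t=0: ready={B,F} → run B
t=1: ready={B,F,G} → run G
t=2: ready={B,F,G} → run G
t=3: ready={B,E,F,G,H} → run H
t=4: ready={B,E,F,G,H} → run H
t=5: ready={B,E,F,G,H} → run H
t=6: ready={B,E,F,G,H} → run H
t=7: ready={B,E,F,G,H} → run H
t=8: ready={B,E,F,G,H} → run H
t=9: ready={B,E,F,G,H} → run H
t=10: ready={B,E,F,G} → run G
t=11: ready={B,E,F,G} → run G
t=12: ready={B,E,F,G} → run G
t=13: ready={B,E,F} → run B
t=14: ready={B,E,F} → run B
t=15: ready={B,E,F} → run B
t=16: ready={B,E,F} → run B
t=17: ready={E,F} → run E
t=18: ready={E,F} → run E
t=19: ready={E,F} → run E
t=20: ready={E,F} → run E
t=21: ready={E,F} → run E
t=22: ready={E,F} → run E
t=23: ready={F} → run F
t=24: ready={F} → run F
t=25: ready={F} → run F
t=26: ready={F} → run F
t=27: (idle)
t=28: (idle)
t=29: (idle)

context switches = 7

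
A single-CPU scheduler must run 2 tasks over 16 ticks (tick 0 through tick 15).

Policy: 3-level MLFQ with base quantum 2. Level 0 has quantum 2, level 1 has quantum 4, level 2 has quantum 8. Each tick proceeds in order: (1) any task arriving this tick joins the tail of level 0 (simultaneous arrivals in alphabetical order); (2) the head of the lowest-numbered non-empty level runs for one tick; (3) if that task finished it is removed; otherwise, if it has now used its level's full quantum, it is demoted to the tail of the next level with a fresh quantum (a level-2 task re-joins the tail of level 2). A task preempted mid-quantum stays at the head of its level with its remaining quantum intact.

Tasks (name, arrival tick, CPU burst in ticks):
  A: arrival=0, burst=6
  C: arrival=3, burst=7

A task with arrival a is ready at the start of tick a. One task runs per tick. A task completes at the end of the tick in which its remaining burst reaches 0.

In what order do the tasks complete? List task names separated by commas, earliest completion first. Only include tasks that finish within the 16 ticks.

completion order = A, C

t=0: L0/L1/L2 = A/-/- → run A
t=1: L0/L1/L2 = A/-/- → run A
t=2: L0/L1/L2 = -/A/- → run A
t=3: L0/L1/L2 = C/A/- → run C
t=4: L0/L1/L2 = C/A/- → run C
t=5: L0/L1/L2 = -/AC/- → run A
t=6: L0/L1/L2 = -/AC/- → run A
t=7: L0/L1/L2 = -/AC/- → run A
t=8: L0/L1/L2 = -/C/- → run C
t=9: L0/L1/L2 = -/C/- → run C
t=10: L0/L1/L2 = -/C/- → run C
t=11: L0/L1/L2 = -/C/- → run C
t=12: L0/L1/L2 = -/-/C → run C
t=13: (idle)
t=14: (idle)
t=15: (idle)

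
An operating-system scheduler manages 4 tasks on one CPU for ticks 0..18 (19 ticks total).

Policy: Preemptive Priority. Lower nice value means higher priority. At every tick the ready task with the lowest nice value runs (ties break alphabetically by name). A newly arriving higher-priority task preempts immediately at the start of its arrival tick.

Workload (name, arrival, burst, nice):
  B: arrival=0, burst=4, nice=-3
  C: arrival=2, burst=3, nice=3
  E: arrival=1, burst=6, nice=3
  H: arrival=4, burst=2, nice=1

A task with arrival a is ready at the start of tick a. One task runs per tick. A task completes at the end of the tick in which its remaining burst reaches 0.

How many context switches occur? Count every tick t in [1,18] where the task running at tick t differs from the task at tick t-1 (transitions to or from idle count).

context switches = 4

t=0: ready={B} → run B
t=1: ready={B,E} → run B
t=2: ready={B,C,E} → run B
t=3: ready={B,C,E} → run B
t=4: ready={C,E,H} → run H
t=5: ready={C,E,H} → run H
t=6: ready={C,E} → run C
t=7: ready={C,E} → run C
t=8: ready={C,E} → run C
t=9: ready={E} → run E
t=10: ready={E} → run E
t=11: ready={E} → run E
t=12: ready={E} → run E
t=13: ready={E} → run E
t=14: ready={E} → run E
t=15: (idle)
t=16: (idle)
t=17: (idle)
t=18: (idle)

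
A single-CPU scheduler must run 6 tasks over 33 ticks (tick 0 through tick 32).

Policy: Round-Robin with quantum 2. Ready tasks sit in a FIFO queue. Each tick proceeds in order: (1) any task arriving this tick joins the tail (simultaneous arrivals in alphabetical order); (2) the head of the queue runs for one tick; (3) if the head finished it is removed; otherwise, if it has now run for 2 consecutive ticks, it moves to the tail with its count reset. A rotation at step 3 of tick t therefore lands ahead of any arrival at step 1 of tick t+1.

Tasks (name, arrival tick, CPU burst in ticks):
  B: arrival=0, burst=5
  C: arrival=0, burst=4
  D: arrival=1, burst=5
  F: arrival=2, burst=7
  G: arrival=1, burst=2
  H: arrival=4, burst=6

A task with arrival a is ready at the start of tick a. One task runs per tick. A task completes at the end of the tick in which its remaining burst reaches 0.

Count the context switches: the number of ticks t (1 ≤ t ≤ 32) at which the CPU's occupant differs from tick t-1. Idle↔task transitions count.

context switches = 16

t=0: queue=[B,C] q_used=0 → run B
t=1: queue=[B,C,D,G] q_used=1 → run B
t=2: queue=[C,D,G,B,F] q_used=0 → run C
t=3: queue=[C,D,G,B,F] q_used=1 → run C
t=4: queue=[D,G,B,F,C,H] q_used=0 → run D
t=5: queue=[D,G,B,F,C,H] q_used=1 → run D
t=6: queue=[G,B,F,C,H,D] q_used=0 → run G
t=7: queue=[G,B,F,C,H,D] q_used=1 → run G
t=8: queue=[B,F,C,H,D] q_used=0 → run B
t=9: queue=[B,F,C,H,D] q_used=1 → run B
t=10: queue=[F,C,H,D,B] q_used=0 → run F
t=11: queue=[F,C,H,D,B] q_used=1 → run F
t=12: queue=[C,H,D,B,F] q_used=0 → run C
t=13: queue=[C,H,D,B,F] q_used=1 → run C
t=14: queue=[H,D,B,F] q_used=0 → run H
t=15: queue=[H,D,B,F] q_used=1 → run H
t=16: queue=[D,B,F,H] q_used=0 → run D
t=17: queue=[D,B,F,H] q_used=1 → run D
t=18: queue=[B,F,H,D] q_used=0 → run B
t=19: queue=[F,H,D] q_used=0 → run F
t=20: queue=[F,H,D] q_used=1 → run F
t=21: queue=[H,D,F] q_used=0 → run H
t=22: queue=[H,D,F] q_used=1 → run H
t=23: queue=[D,F,H] q_used=0 → run D
t=24: queue=[F,H] q_used=0 → run F
t=25: queue=[F,H] q_used=1 → run F
t=26: queue=[H,F] q_used=0 → run H
t=27: queue=[H,F] q_used=1 → run H
t=28: queue=[F] q_used=0 → run F
t=29: (idle)
t=30: (idle)
t=31: (idle)
t=32: (idle)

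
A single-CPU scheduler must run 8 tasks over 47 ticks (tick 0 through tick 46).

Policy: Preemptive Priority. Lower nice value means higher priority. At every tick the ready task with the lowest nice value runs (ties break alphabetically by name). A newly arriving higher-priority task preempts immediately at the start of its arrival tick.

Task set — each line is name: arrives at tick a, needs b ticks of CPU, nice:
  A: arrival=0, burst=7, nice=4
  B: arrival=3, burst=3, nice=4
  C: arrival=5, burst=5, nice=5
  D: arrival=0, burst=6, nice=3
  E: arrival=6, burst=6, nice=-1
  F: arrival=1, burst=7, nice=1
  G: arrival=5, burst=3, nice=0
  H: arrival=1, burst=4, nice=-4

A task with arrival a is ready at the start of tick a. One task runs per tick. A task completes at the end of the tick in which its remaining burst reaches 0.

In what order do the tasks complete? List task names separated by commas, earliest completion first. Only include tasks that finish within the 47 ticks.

t=0: ready={A,D} → run D
t=1: ready={A,D,F,H} → run H
t=2: ready={A,D,F,H} → run H
t=3: ready={A,B,D,F,H} → run H
t=4: ready={A,B,D,F,H} → run H
t=5: ready={A,B,C,D,F,G} → run G
t=6: ready={A,B,C,D,E,F,G} → run E
t=7: ready={A,B,C,D,E,F,G} → run E
t=8: ready={A,B,C,D,E,F,G} → run E
t=9: ready={A,B,C,D,E,F,G} → run E
t=10: ready={A,B,C,D,E,F,G} → run E
t=11: ready={A,B,C,D,E,F,G} → run E
t=12: ready={A,B,C,D,F,G} → run G
t=13: ready={A,B,C,D,F,G} → run G
t=14: ready={A,B,C,D,F} → run F
t=15: ready={A,B,C,D,F} → run F
t=16: ready={A,B,C,D,F} → run F
t=17: ready={A,B,C,D,F} → run F
t=18: ready={A,B,C,D,F} → run F
t=19: ready={A,B,C,D,F} → run F
t=20: ready={A,B,C,D,F} → run F
t=21: ready={A,B,C,D} → run D
t=22: ready={A,B,C,D} → run D
t=23: ready={A,B,C,D} → run D
t=24: ready={A,B,C,D} → run D
t=25: ready={A,B,C,D} → run D
t=26: ready={A,B,C} → run A
t=27: ready={A,B,C} → run A
t=28: ready={A,B,C} → run A
t=29: ready={A,B,C} → run A
t=30: ready={A,B,C} → run A
t=31: ready={A,B,C} → run A
t=32: ready={A,B,C} → run A
t=33: ready={B,C} → run B
t=34: ready={B,C} → run B
t=35: ready={B,C} → run B
t=36: ready={C} → run C
t=37: ready={C} → run C
t=38: ready={C} → run C
t=39: ready={C} → run C
t=40: ready={C} → run C
t=41: (idle)
t=42: (idle)
t=43: (idle)
t=44: (idle)
t=45: (idle)
t=46: (idle)

completion order = H, E, G, F, D, A, B, C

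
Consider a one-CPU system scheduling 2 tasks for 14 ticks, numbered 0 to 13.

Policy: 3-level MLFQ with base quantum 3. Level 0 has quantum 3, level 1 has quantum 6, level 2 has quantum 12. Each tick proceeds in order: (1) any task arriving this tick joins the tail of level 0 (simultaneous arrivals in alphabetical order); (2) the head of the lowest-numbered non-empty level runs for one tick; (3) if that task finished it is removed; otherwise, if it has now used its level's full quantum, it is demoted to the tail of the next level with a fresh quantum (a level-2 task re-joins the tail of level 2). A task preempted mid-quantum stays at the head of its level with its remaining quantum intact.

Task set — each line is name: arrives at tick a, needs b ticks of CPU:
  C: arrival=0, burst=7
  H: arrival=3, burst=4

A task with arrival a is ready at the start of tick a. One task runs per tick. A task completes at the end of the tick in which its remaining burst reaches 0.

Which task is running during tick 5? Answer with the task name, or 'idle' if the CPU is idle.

running at tick 5 = H

t=0: L0/L1/L2 = C/-/- → run C
t=1: L0/L1/L2 = C/-/- → run C
t=2: L0/L1/L2 = C/-/- → run C
t=3: L0/L1/L2 = H/C/- → run H
t=4: L0/L1/L2 = H/C/- → run H
t=5: L0/L1/L2 = H/C/- → run H
t=6: L0/L1/L2 = -/CH/- → run C
t=7: L0/L1/L2 = -/CH/- → run C
t=8: L0/L1/L2 = -/CH/- → run C
t=9: L0/L1/L2 = -/CH/- → run C
t=10: L0/L1/L2 = -/H/- → run H
t=11: (idle)
t=12: (idle)
t=13: (idle)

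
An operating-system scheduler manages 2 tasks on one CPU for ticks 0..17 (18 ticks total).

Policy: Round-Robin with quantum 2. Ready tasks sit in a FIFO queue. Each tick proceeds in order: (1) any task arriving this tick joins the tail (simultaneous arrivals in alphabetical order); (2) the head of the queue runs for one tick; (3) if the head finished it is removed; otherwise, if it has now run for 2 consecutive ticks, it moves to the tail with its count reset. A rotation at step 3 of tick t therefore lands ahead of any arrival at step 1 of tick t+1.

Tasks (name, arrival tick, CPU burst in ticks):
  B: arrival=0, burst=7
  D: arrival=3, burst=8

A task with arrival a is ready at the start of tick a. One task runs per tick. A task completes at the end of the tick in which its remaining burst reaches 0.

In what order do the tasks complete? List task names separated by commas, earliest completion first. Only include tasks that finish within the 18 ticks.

completion order = B, D

t=0: queue=[B] q_used=0 → run B
t=1: queue=[B] q_used=1 → run B
t=2: queue=[B] q_used=0 → run B
t=3: queue=[B,D] q_used=1 → run B
t=4: queue=[D,B] q_used=0 → run D
t=5: queue=[D,B] q_used=1 → run D
t=6: queue=[B,D] q_used=0 → run B
t=7: queue=[B,D] q_used=1 → run B
t=8: queue=[D,B] q_used=0 → run D
t=9: queue=[D,B] q_used=1 → run D
t=10: queue=[B,D] q_used=0 → run B
t=11: queue=[D] q_used=0 → run D
t=12: queue=[D] q_used=1 → run D
t=13: queue=[D] q_used=0 → run D
t=14: queue=[D] q_used=1 → run D
t=15: (idle)
t=16: (idle)
t=17: (idle)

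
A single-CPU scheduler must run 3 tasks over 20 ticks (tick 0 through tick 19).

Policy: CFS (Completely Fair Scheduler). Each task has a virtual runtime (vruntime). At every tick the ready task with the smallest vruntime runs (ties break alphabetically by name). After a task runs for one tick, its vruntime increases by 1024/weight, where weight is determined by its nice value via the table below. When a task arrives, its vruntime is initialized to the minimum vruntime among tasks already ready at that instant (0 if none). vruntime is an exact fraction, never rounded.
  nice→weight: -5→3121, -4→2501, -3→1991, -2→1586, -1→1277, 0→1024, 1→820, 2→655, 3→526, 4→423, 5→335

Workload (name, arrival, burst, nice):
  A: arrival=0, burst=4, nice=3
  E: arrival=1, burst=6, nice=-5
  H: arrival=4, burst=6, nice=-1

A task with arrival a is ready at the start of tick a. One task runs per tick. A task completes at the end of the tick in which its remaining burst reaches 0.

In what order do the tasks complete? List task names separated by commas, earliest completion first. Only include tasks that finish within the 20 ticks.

t=0: vr[A=0] → run A
t=1: vr[A=512/263 E=512/263] → run A
t=2: vr[A=1024/263 E=512/263] → run E
t=3: vr[A=1024/263 E=1867264/820823] → run E
t=4: vr[A=1024/263 E=2136576/820823 H=2136576/820823] → run E
t=5: vr[A=1024/263 E=2405888/820823 H=2136576/820823] → run H
t=6: vr[A=1024/263 E=2405888/820823 H=3568930304/1048190971] → run E
t=7: vr[A=1024/263 E=2675200/820823 H=3568930304/1048190971] → run E
t=8: vr[A=1024/263 E=2944512/820823 H=3568930304/1048190971] → run H
t=9: vr[A=1024/263 E=2944512/820823 H=4409453056/1048190971] → run E
t=10: vr[A=1024/263 H=4409453056/1048190971] → run A
t=11: vr[A=1536/263 H=4409453056/1048190971] → run H
t=12: vr[A=1536/263 H=5249975808/1048190971] → run H
t=13: vr[A=1536/263 H=6090498560/1048190971] → run H
t=14: vr[A=1536/263 H=6931021312/1048190971] → run A
t=15: vr[H=6931021312/1048190971] → run H
t=16: (idle)
t=17: (idle)
t=18: (idle)
t=19: (idle)

completion order = E, A, H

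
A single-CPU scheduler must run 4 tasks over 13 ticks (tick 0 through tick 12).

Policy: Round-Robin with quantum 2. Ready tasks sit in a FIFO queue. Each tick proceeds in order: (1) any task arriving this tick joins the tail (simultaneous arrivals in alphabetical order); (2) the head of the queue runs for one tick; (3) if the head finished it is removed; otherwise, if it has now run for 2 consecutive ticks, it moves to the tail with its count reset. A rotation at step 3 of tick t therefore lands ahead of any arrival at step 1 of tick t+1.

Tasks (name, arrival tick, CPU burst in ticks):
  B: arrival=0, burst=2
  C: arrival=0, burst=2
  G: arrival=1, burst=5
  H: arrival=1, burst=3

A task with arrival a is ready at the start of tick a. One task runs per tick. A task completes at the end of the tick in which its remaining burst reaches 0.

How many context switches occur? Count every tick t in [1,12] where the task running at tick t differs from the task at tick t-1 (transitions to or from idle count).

t=0: queue=[B,C] q_used=0 → run B
t=1: queue=[B,C,G,H] q_used=1 → run B
t=2: queue=[C,G,H] q_used=0 → run C
t=3: queue=[C,G,H] q_used=1 → run C
t=4: queue=[G,H] q_used=0 → run G
t=5: queue=[G,H] q_used=1 → run G
t=6: queue=[H,G] q_used=0 → run H
t=7: queue=[H,G] q_used=1 → run H
t=8: queue=[G,H] q_used=0 → run G
t=9: queue=[G,H] q_used=1 → run G
t=10: queue=[H,G] q_used=0 → run H
t=11: queue=[G] q_used=0 → run G
t=12: (idle)

context switches = 7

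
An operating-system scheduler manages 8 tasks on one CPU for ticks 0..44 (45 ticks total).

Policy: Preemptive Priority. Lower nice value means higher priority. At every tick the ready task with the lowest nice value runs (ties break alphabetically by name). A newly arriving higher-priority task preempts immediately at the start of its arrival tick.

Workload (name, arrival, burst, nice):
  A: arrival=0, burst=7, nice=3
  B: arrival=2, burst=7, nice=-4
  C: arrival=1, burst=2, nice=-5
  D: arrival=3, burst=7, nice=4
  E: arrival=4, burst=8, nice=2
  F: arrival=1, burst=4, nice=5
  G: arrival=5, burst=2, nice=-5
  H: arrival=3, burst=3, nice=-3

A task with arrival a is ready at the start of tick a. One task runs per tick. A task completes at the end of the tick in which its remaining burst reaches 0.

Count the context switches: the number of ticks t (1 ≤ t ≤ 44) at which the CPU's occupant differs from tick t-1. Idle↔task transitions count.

t=0: ready={A} → run A
t=1: ready={A,C,F} → run C
t=2: ready={A,B,C,F} → run C
t=3: ready={A,B,D,F,H} → run B
t=4: ready={A,B,D,E,F,H} → run B
t=5: ready={A,B,D,E,F,G,H} → run G
t=6: ready={A,B,D,E,F,G,H} → run G
t=7: ready={A,B,D,E,F,H} → run B
t=8: ready={A,B,D,E,F,H} → run B
t=9: ready={A,B,D,E,F,H} → run B
t=10: ready={A,B,D,E,F,H} → run B
t=11: ready={A,B,D,E,F,H} → run B
t=12: ready={A,D,E,F,H} → run H
t=13: ready={A,D,E,F,H} → run H
t=14: ready={A,D,E,F,H} → run H
t=15: ready={A,D,E,F} → run E
t=16: ready={A,D,E,F} → run E
t=17: ready={A,D,E,F} → run E
t=18: ready={A,D,E,F} → run E
t=19: ready={A,D,E,F} → run E
t=20: ready={A,D,E,F} → run E
t=21: ready={A,D,E,F} → run E
t=22: ready={A,D,E,F} → run E
t=23: ready={A,D,F} → run A
t=24: ready={A,D,F} → run A
t=25: ready={A,D,F} → run A
t=26: ready={A,D,F} → run A
t=27: ready={A,D,F} → run A
t=28: ready={A,D,F} → run A
t=29: ready={D,F} → run D
t=30: ready={D,F} → run D
t=31: ready={D,F} → run D
t=32: ready={D,F} → run D
t=33: ready={D,F} → run D
t=34: ready={D,F} → run D
t=35: ready={D,F} → run D
t=36: ready={F} → run F
t=37: ready={F} → run F
t=38: ready={F} → run F
t=39: ready={F} → run F
t=40: (idle)
t=41: (idle)
t=42: (idle)
t=43: (idle)
t=44: (idle)

context switches = 10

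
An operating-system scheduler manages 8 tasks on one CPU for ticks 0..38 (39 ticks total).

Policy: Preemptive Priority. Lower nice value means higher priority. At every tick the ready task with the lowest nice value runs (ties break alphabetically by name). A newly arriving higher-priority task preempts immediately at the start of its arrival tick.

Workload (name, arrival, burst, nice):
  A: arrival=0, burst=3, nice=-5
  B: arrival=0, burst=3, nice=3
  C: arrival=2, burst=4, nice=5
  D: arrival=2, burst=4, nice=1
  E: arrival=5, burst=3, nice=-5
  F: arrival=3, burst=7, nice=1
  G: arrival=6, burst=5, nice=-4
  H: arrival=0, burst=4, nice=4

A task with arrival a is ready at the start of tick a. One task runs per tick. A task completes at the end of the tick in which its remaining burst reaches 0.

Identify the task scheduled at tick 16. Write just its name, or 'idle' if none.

running at tick 16 = F

t=0: ready={A,B,H} → run A
t=1: ready={A,B,H} → run A
t=2: ready={A,B,C,D,H} → run A
t=3: ready={B,C,D,F,H} → run D
t=4: ready={B,C,D,F,H} → run D
t=5: ready={B,C,D,E,F,H} → run E
t=6: ready={B,C,D,E,F,G,H} → run E
t=7: ready={B,C,D,E,F,G,H} → run E
t=8: ready={B,C,D,F,G,H} → run G
t=9: ready={B,C,D,F,G,H} → run G
t=10: ready={B,C,D,F,G,H} → run G
t=11: ready={B,C,D,F,G,H} → run G
t=12: ready={B,C,D,F,G,H} → run G
t=13: ready={B,C,D,F,H} → run D
t=14: ready={B,C,D,F,H} → run D
t=15: ready={B,C,F,H} → run F
t=16: ready={B,C,F,H} → run F
t=17: ready={B,C,F,H} → run F
t=18: ready={B,C,F,H} → run F
t=19: ready={B,C,F,H} → run F
t=20: ready={B,C,F,H} → run F
t=21: ready={B,C,F,H} → run F
t=22: ready={B,C,H} → run B
t=23: ready={B,C,H} → run B
t=24: ready={B,C,H} → run B
t=25: ready={C,H} → run H
t=26: ready={C,H} → run H
t=27: ready={C,H} → run H
t=28: ready={C,H} → run H
t=29: ready={C} → run C
t=30: ready={C} → run C
t=31: ready={C} → run C
t=32: ready={C} → run C
t=33: (idle)
t=34: (idle)
t=35: (idle)
t=36: (idle)
t=37: (idle)
t=38: (idle)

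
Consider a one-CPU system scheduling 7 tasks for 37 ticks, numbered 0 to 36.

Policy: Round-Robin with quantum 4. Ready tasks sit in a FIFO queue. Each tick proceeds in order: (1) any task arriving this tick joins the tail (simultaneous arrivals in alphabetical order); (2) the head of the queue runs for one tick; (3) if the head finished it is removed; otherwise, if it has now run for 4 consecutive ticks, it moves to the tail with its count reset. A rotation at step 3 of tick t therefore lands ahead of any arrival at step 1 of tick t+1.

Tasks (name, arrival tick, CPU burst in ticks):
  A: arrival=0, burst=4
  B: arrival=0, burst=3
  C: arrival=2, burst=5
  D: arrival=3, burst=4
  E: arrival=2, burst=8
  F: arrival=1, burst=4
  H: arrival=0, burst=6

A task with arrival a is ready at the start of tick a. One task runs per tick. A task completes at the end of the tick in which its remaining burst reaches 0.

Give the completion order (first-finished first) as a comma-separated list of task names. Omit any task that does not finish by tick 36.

completion order = A, B, F, D, H, C, E

t=0: queue=[A,B,H] q_used=0 → run A
t=1: queue=[A,B,H,F] q_used=1 → run A
t=2: queue=[A,B,H,F,C,E] q_used=2 → run A
t=3: queue=[A,B,H,F,C,E,D] q_used=3 → run A
t=4: queue=[B,H,F,C,E,D] q_used=0 → run B
t=5: queue=[B,H,F,C,E,D] q_used=1 → run B
t=6: queue=[B,H,F,C,E,D] q_used=2 → run B
t=7: queue=[H,F,C,E,D] q_used=0 → run H
t=8: queue=[H,F,C,E,D] q_used=1 → run H
t=9: queue=[H,F,C,E,D] q_used=2 → run H
t=10: queue=[H,F,C,E,D] q_used=3 → run H
t=11: queue=[F,C,E,D,H] q_used=0 → run F
t=12: queue=[F,C,E,D,H] q_used=1 → run F
t=13: queue=[F,C,E,D,H] q_used=2 → run F
t=14: queue=[F,C,E,D,H] q_used=3 → run F
t=15: queue=[C,E,D,H] q_used=0 → run C
t=16: queue=[C,E,D,H] q_used=1 → run C
t=17: queue=[C,E,D,H] q_used=2 → run C
t=18: queue=[C,E,D,H] q_used=3 → run C
t=19: queue=[E,D,H,C] q_used=0 → run E
t=20: queue=[E,D,H,C] q_used=1 → run E
t=21: queue=[E,D,H,C] q_used=2 → run E
t=22: queue=[E,D,H,C] q_used=3 → run E
t=23: queue=[D,H,C,E] q_used=0 → run D
t=24: queue=[D,H,C,E] q_used=1 → run D
t=25: queue=[D,H,C,E] q_used=2 → run D
t=26: queue=[D,H,C,E] q_used=3 → run D
t=27: queue=[H,C,E] q_used=0 → run H
t=28: queue=[H,C,E] q_used=1 → run H
t=29: queue=[C,E] q_used=0 → run C
t=30: queue=[E] q_used=0 → run E
t=31: queue=[E] q_used=1 → run E
t=32: queue=[E] q_used=2 → run E
t=33: queue=[E] q_used=3 → run E
t=34: (idle)
t=35: (idle)
t=36: (idle)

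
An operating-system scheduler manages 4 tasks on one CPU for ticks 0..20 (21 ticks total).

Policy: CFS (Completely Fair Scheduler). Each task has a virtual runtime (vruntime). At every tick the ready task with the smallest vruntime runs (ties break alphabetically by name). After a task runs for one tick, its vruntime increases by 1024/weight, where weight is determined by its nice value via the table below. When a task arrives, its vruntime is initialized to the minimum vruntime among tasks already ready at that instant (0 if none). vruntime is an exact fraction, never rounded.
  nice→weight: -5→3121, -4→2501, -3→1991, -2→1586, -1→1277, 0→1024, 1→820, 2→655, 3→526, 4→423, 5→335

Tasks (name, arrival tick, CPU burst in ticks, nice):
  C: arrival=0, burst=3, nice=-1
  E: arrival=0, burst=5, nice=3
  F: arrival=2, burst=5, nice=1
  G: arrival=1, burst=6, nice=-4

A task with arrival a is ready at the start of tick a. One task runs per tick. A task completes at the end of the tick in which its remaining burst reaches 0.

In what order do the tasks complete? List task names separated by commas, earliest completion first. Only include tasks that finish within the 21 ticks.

t=0: vr[C=0 E=0] → run C
t=1: vr[C=1024/1277 E=0 G=0] → run E
t=2: vr[C=1024/1277 E=512/263 F=0 G=0] → run F
t=3: vr[C=1024/1277 E=512/263 F=256/205 G=0] → run G
t=4: vr[C=1024/1277 E=512/263 F=256/205 G=1024/2501] → run G
t=5: vr[C=1024/1277 E=512/263 F=256/205 G=2048/2501] → run C
t=6: vr[C=2048/1277 E=512/263 F=256/205 G=2048/2501] → run G
t=7: vr[C=2048/1277 E=512/263 F=256/205 G=3072/2501] → run G
t=8: vr[C=2048/1277 E=512/263 F=256/205 G=4096/2501] → run F
t=9: vr[C=2048/1277 E=512/263 F=512/205 G=4096/2501] → run C
t=10: vr[E=512/263 F=512/205 G=4096/2501] → run G
t=11: vr[E=512/263 F=512/205 G=5120/2501] → run E
t=12: vr[E=1024/263 F=512/205 G=5120/2501] → run G
t=13: vr[E=1024/263 F=512/205] → run F
t=14: vr[E=1024/263 F=768/205] → run F
t=15: vr[E=1024/263 F=1024/205] → run E
t=16: vr[E=1536/263 F=1024/205] → run F
t=17: vr[E=1536/263] → run E
t=18: vr[E=2048/263] → run E
t=19: (idle)
t=20: (idle)

completion order = C, G, F, E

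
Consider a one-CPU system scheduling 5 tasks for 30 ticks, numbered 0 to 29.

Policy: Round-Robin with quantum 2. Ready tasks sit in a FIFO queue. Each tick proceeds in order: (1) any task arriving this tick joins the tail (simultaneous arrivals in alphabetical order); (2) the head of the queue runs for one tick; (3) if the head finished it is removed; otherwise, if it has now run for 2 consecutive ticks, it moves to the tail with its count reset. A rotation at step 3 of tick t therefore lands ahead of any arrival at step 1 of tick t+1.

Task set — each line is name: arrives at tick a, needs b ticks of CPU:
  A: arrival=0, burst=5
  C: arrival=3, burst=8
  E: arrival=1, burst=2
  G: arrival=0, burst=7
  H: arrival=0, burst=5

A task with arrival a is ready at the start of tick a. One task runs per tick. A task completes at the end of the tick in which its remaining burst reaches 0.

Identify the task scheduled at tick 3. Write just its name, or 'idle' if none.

running at tick 3 = G

t=0: queue=[A,G,H] q_used=0 → run A
t=1: queue=[A,G,H,E] q_used=1 → run A
t=2: queue=[G,H,E,A] q_used=0 → run G
t=3: queue=[G,H,E,A,C] q_used=1 → run G
t=4: queue=[H,E,A,C,G] q_used=0 → run H
t=5: queue=[H,E,A,C,G] q_used=1 → run H
t=6: queue=[E,A,C,G,H] q_used=0 → run E
t=7: queue=[E,A,C,G,H] q_used=1 → run E
t=8: queue=[A,C,G,H] q_used=0 → run A
t=9: queue=[A,C,G,H] q_used=1 → run A
t=10: queue=[C,G,H,A] q_used=0 → run C
t=11: queue=[C,G,H,A] q_used=1 → run C
t=12: queue=[G,H,A,C] q_used=0 → run G
t=13: queue=[G,H,A,C] q_used=1 → run G
t=14: queue=[H,A,C,G] q_used=0 → run H
t=15: queue=[H,A,C,G] q_used=1 → run H
t=16: queue=[A,C,G,H] q_used=0 → run A
t=17: queue=[C,G,H] q_used=0 → run C
t=18: queue=[C,G,H] q_used=1 → run C
t=19: queue=[G,H,C] q_used=0 → run G
t=20: queue=[G,H,C] q_used=1 → run G
t=21: queue=[H,C,G] q_used=0 → run H
t=22: queue=[C,G] q_used=0 → run C
t=23: queue=[C,G] q_used=1 → run C
t=24: queue=[G,C] q_used=0 → run G
t=25: queue=[C] q_used=0 → run C
t=26: queue=[C] q_used=1 → run C
t=27: (idle)
t=28: (idle)
t=29: (idle)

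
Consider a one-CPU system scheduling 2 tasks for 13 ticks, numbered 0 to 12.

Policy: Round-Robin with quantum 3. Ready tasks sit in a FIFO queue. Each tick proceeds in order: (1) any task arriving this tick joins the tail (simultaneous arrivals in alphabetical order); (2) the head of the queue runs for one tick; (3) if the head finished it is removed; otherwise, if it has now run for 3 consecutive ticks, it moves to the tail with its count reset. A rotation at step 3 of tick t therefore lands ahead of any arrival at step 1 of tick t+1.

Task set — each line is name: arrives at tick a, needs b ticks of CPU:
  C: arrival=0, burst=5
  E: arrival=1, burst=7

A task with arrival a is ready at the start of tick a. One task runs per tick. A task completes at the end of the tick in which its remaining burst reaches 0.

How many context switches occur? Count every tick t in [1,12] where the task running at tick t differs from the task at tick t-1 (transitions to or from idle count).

context switches = 4

t=0: queue=[C] q_used=0 → run C
t=1: queue=[C,E] q_used=1 → run C
t=2: queue=[C,E] q_used=2 → run C
t=3: queue=[E,C] q_used=0 → run E
t=4: queue=[E,C] q_used=1 → run E
t=5: queue=[E,C] q_used=2 → run E
t=6: queue=[C,E] q_used=0 → run C
t=7: queue=[C,E] q_used=1 → run C
t=8: queue=[E] q_used=0 → run E
t=9: queue=[E] q_used=1 → run E
t=10: queue=[E] q_used=2 → run E
t=11: queue=[E] q_used=0 → run E
t=12: (idle)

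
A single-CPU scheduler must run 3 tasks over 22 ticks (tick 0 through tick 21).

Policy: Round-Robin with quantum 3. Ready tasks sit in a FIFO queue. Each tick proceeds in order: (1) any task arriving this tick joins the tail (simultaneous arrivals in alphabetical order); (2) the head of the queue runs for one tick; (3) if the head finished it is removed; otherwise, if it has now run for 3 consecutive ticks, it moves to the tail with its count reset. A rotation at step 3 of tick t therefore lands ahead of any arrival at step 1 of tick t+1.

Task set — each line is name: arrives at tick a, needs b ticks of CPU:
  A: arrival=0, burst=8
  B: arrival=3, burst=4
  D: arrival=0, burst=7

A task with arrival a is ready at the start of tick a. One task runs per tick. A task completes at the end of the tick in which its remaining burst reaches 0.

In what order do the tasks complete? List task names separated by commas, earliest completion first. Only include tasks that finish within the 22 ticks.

t=0: queue=[A,D] q_used=0 → run A
t=1: queue=[A,D] q_used=1 → run A
t=2: queue=[A,D] q_used=2 → run A
t=3: queue=[D,A,B] q_used=0 → run D
t=4: queue=[D,A,B] q_used=1 → run D
t=5: queue=[D,A,B] q_used=2 → run D
t=6: queue=[A,B,D] q_used=0 → run A
t=7: queue=[A,B,D] q_used=1 → run A
t=8: queue=[A,B,D] q_used=2 → run A
t=9: queue=[B,D,A] q_used=0 → run B
t=10: queue=[B,D,A] q_used=1 → run B
t=11: queue=[B,D,A] q_used=2 → run B
t=12: queue=[D,A,B] q_used=0 → run D
t=13: queue=[D,A,B] q_used=1 → run D
t=14: queue=[D,A,B] q_used=2 → run D
t=15: queue=[A,B,D] q_used=0 → run A
t=16: queue=[A,B,D] q_used=1 → run A
t=17: queue=[B,D] q_used=0 → run B
t=18: queue=[D] q_used=0 → run D
t=19: (idle)
t=20: (idle)
t=21: (idle)

completion order = A, B, D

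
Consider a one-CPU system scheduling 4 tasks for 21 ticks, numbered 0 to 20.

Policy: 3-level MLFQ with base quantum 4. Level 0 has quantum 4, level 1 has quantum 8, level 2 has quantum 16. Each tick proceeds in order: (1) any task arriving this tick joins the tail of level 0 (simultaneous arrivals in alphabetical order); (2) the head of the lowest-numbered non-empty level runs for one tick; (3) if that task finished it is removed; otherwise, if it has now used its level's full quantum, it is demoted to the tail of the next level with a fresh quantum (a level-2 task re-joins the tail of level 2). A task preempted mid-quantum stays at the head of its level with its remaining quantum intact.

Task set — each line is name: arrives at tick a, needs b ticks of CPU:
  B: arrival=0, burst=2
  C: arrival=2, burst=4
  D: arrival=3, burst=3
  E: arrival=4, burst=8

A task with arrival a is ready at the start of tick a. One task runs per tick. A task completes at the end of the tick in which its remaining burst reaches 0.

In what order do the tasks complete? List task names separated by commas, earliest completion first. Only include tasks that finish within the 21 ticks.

completion order = B, C, D, E

t=0: L0/L1/L2 = B/-/- → run B
t=1: L0/L1/L2 = B/-/- → run B
t=2: L0/L1/L2 = C/-/- → run C
t=3: L0/L1/L2 = CD/-/- → run C
t=4: L0/L1/L2 = CDE/-/- → run C
t=5: L0/L1/L2 = CDE/-/- → run C
t=6: L0/L1/L2 = DE/-/- → run D
t=7: L0/L1/L2 = DE/-/- → run D
t=8: L0/L1/L2 = DE/-/- → run D
t=9: L0/L1/L2 = E/-/- → run E
t=10: L0/L1/L2 = E/-/- → run E
t=11: L0/L1/L2 = E/-/- → run E
t=12: L0/L1/L2 = E/-/- → run E
t=13: L0/L1/L2 = -/E/- → run E
t=14: L0/L1/L2 = -/E/- → run E
t=15: L0/L1/L2 = -/E/- → run E
t=16: L0/L1/L2 = -/E/- → run E
t=17: (idle)
t=18: (idle)
t=19: (idle)
t=20: (idle)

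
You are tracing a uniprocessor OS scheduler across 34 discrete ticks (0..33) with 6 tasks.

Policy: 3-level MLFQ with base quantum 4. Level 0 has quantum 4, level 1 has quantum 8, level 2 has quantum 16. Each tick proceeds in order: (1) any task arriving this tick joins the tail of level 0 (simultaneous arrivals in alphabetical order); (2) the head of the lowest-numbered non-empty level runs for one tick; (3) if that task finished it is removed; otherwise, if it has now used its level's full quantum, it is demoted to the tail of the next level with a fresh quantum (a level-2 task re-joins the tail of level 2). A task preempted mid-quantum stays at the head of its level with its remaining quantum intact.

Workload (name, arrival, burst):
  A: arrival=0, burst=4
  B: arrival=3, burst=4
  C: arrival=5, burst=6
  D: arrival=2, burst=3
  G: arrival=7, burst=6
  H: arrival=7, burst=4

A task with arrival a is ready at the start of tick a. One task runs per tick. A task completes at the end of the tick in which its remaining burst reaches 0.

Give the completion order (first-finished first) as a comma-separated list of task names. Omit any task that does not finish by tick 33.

completion order = A, D, B, H, C, G

t=0: L0/L1/L2 = A/-/- → run A
t=1: L0/L1/L2 = A/-/- → run A
t=2: L0/L1/L2 = AD/-/- → run A
t=3: L0/L1/L2 = ADB/-/- → run A
t=4: L0/L1/L2 = DB/-/- → run D
t=5: L0/L1/L2 = DBC/-/- → run D
t=6: L0/L1/L2 = DBC/-/- → run D
t=7: L0/L1/L2 = BCGH/-/- → run B
t=8: L0/L1/L2 = BCGH/-/- → run B
t=9: L0/L1/L2 = BCGH/-/- → run B
t=10: L0/L1/L2 = BCGH/-/- → run B
t=11: L0/L1/L2 = CGH/-/- → run C
t=12: L0/L1/L2 = CGH/-/- → run C
t=13: L0/L1/L2 = CGH/-/- → run C
t=14: L0/L1/L2 = CGH/-/- → run C
t=15: L0/L1/L2 = GH/C/- → run G
t=16: L0/L1/L2 = GH/C/- → run G
t=17: L0/L1/L2 = GH/C/- → run G
t=18: L0/L1/L2 = GH/C/- → run G
t=19: L0/L1/L2 = H/CG/- → run H
t=20: L0/L1/L2 = H/CG/- → run H
t=21: L0/L1/L2 = H/CG/- → run H
t=22: L0/L1/L2 = H/CG/- → run H
t=23: L0/L1/L2 = -/CG/- → run C
t=24: L0/L1/L2 = -/CG/- → run C
t=25: L0/L1/L2 = -/G/- → run G
t=26: L0/L1/L2 = -/G/- → run G
t=27: (idle)
t=28: (idle)
t=29: (idle)
t=30: (idle)
t=31: (idle)
t=32: (idle)
t=33: (idle)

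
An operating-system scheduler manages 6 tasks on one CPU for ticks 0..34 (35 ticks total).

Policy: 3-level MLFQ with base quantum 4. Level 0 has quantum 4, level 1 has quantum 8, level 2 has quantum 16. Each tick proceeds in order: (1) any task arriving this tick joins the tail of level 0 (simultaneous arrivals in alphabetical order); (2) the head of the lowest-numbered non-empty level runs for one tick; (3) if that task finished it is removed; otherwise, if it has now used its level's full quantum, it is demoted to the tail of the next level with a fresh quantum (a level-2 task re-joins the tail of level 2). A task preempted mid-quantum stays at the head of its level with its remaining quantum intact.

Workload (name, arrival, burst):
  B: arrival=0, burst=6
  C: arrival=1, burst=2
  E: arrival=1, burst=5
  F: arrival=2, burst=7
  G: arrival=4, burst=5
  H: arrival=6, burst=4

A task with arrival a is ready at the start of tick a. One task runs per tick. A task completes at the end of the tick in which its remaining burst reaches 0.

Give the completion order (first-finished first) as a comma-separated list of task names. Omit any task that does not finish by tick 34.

t=0: L0/L1/L2 = B/-/- → run B
t=1: L0/L1/L2 = BCE/-/- → run B
t=2: L0/L1/L2 = BCEF/-/- → run B
t=3: L0/L1/L2 = BCEF/-/- → run B
t=4: L0/L1/L2 = CEFG/B/- → run C
t=5: L0/L1/L2 = CEFG/B/- → run C
t=6: L0/L1/L2 = EFGH/B/- → run E
t=7: L0/L1/L2 = EFGH/B/- → run E
t=8: L0/L1/L2 = EFGH/B/- → run E
t=9: L0/L1/L2 = EFGH/B/- → run E
t=10: L0/L1/L2 = FGH/BE/- → run F
t=11: L0/L1/L2 = FGH/BE/- → run F
t=12: L0/L1/L2 = FGH/BE/- → run F
t=13: L0/L1/L2 = FGH/BE/- → run F
t=14: L0/L1/L2 = GH/BEF/- → run G
t=15: L0/L1/L2 = GH/BEF/- → run G
t=16: L0/L1/L2 = GH/BEF/- → run G
t=17: L0/L1/L2 = GH/BEF/- → run G
t=18: L0/L1/L2 = H/BEFG/- → run H
t=19: L0/L1/L2 = H/BEFG/- → run H
t=20: L0/L1/L2 = H/BEFG/- → run H
t=21: L0/L1/L2 = H/BEFG/- → run H
t=22: L0/L1/L2 = -/BEFG/- → run B
t=23: L0/L1/L2 = -/BEFG/- → run B
t=24: L0/L1/L2 = -/EFG/- → run E
t=25: L0/L1/L2 = -/FG/- → run F
t=26: L0/L1/L2 = -/FG/- → run F
t=27: L0/L1/L2 = -/FG/- → run F
t=28: L0/L1/L2 = -/G/- → run G
t=29: (idle)
t=30: (idle)
t=31: (idle)
t=32: (idle)
t=33: (idle)
t=34: (idle)

completion order = C, H, B, E, F, G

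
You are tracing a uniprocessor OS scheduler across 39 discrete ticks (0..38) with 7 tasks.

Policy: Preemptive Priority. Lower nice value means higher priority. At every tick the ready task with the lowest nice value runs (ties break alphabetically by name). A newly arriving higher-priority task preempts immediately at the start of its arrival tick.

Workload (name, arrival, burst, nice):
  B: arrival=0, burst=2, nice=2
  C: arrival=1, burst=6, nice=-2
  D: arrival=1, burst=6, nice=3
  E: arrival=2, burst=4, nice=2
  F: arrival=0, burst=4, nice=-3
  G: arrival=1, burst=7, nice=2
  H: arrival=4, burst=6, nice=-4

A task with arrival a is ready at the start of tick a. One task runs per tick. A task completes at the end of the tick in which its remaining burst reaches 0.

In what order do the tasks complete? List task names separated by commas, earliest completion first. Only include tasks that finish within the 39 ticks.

t=0: ready={B,F} → run F
t=1: ready={B,C,D,F,G} → run F
t=2: ready={B,C,D,E,F,G} → run F
t=3: ready={B,C,D,E,F,G} → run F
t=4: ready={B,C,D,E,G,H} → run H
t=5: ready={B,C,D,E,G,H} → run H
t=6: ready={B,C,D,E,G,H} → run H
t=7: ready={B,C,D,E,G,H} → run H
t=8: ready={B,C,D,E,G,H} → run H
t=9: ready={B,C,D,E,G,H} → run H
t=10: ready={B,C,D,E,G} → run C
t=11: ready={B,C,D,E,G} → run C
t=12: ready={B,C,D,E,G} → run C
t=13: ready={B,C,D,E,G} → run C
t=14: ready={B,C,D,E,G} → run C
t=15: ready={B,C,D,E,G} → run C
t=16: ready={B,D,E,G} → run B
t=17: ready={B,D,E,G} → run B
t=18: ready={D,E,G} → run E
t=19: ready={D,E,G} → run E
t=20: ready={D,E,G} → run E
t=21: ready={D,E,G} → run E
t=22: ready={D,G} → run G
t=23: ready={D,G} → run G
t=24: ready={D,G} → run G
t=25: ready={D,G} → run G
t=26: ready={D,G} → run G
t=27: ready={D,G} → run G
t=28: ready={D,G} → run G
t=29: ready={D} → run D
t=30: ready={D} → run D
t=31: ready={D} → run D
t=32: ready={D} → run D
t=33: ready={D} → run D
t=34: ready={D} → run D
t=35: (idle)
t=36: (idle)
t=37: (idle)
t=38: (idle)

completion order = F, H, C, B, E, G, D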